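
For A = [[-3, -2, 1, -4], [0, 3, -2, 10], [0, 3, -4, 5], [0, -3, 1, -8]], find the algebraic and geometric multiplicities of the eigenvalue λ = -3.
The characteristic polynomial is (x + 3)^4, so the factor x + 3 appears with exponent 4: the algebraic multiplicity is 4.

rank(A + 3I) = 2, so the eigenspace has dimension 4 - 2 = 2: the geometric multiplicity is 2.

Since 2 < 4, A is not diagonalizable.

algebraic multiplicity 4, geometric multiplicity 2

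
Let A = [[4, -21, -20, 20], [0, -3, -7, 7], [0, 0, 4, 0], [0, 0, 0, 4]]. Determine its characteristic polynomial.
xI - A = [[x - 4, 21, 20, -20], [0, x + 3, 7, -7], [0, 0, x - 4, 0], [0, 0, 0, x - 4]].

Expanding det(xI - A) along the first row:
det(xI - A) = + (x - 4)·det([[x + 3, 7, -7], [0, x - 4, 0], [0, 0, x - 4]]) - (21)·det([[0, 7, -7], [0, x - 4, 0], [0, 0, x - 4]]) + (20)·det([[0, x + 3, -7], [0, 0, 0], [0, 0, x - 4]]) - (-20)·det([[0, x + 3, 7], [0, 0, x - 4], [0, 0, 0]]).

Evaluating gives χ_A(x) = x^4 - 9x^3 + 12x^2 + 80x - 192 = (x - 4)^3(x + 3).

χ_A(x) = (x - 4)^3(x + 3)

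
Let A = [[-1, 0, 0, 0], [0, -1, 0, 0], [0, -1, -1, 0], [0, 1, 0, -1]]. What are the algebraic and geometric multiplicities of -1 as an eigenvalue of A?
algebraic multiplicity 4, geometric multiplicity 3

The characteristic polynomial is (x + 1)^4, so the factor x + 1 appears with exponent 4: the algebraic multiplicity is 4.

rank(A + I) = 1, so the eigenspace has dimension 4 - 1 = 3: the geometric multiplicity is 3.

Since 3 < 4, A is not diagonalizable.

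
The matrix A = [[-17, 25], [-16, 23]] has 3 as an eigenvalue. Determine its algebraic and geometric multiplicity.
algebraic multiplicity 2, geometric multiplicity 1

The characteristic polynomial is (x - 3)^2, so the factor x - 3 appears with exponent 2: the algebraic multiplicity is 2.

rank(A - 3I) = 1, so the eigenspace has dimension 2 - 1 = 1: the geometric multiplicity is 1.

Since 1 < 2, A is not diagonalizable.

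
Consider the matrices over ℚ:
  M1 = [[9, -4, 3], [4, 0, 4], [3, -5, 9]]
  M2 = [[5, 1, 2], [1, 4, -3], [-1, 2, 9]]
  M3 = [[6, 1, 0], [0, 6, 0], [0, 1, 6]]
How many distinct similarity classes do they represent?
Characteristic polynomials: χ_{M1} = (x - 6)^3, χ_{M2} = (x - 6)^3, χ_{M3} = (x - 6)^3.

{M1, M2}: invariant factors (x - 6)^3.

{M3}: invariant factors x - 6, (x - 6)^2.

Matrices are similar if and only if their invariant-factor lists agree; the partition into similarity classes is {M1, M2}, {M3}.

2 classes: {M1, M2}, {M3}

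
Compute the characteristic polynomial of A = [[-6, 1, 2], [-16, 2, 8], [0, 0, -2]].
χ_A(x) = (x + 2)^3

xI - A = [[x + 6, -1, -2], [16, x - 2, -8], [0, 0, x + 2]].

Expanding det(xI - A) along the first row:
det(xI - A) = + (x + 6)·det([[x - 2, -8], [0, x + 2]]) - (-1)·det([[16, -8], [0, x + 2]]) + (-2)·det([[16, x - 2], [0, 0]]).

Evaluating gives χ_A(x) = x^3 + 6x^2 + 12x + 8 = (x + 2)^3.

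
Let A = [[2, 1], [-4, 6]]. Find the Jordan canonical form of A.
J = [[4, 1], [0, 4]]

The characteristic polynomial is det(xI - A) = (x - 4)^2, so the eigenvalues are 4 (algebraic multiplicity 2).

For λ = 4: rank(A - 4I) = 1, rank((A - 4I)^2) = 0. The eigenspace has dimension 2 - 1 = 1, so there is 1 Jordan block; the rank sequence gives block sizes [2].

Assembling the blocks gives the Jordan form J above.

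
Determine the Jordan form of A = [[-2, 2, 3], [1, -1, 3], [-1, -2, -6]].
J = [[-3, 1, 0], [0, -3, 0], [0, 0, -3]]

The characteristic polynomial is det(xI - A) = (x + 3)^3, so the eigenvalues are -3 (algebraic multiplicity 3).

For λ = -3: rank(A + 3I) = 1, rank((A + 3I)^2) = 0. The eigenspace has dimension 3 - 1 = 2, so there are 2 Jordan blocks; the rank sequence gives block sizes [2, 1].

Assembling the blocks gives the Jordan form J above.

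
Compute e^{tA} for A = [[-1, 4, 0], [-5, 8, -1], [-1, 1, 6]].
A has Jordan form J = [[3, 0, 0], [0, 5, 1], [0, 0, 5]] with A = PJP^{-1}, so e^{tA} = P e^{tJ} P^{-1}.

For a Jordan block J_k(λ), e^{tJ_k(λ)} = e^{λt} · (I + tN + t^2 N^2/2! + ... + t^{k-1} N^{k-1}/(k-1)!) where N is the nilpotent superdiagonal part.

Assembling the blocks and conjugating back gives the entries of e^{tA} as shown above.

e^{tA} = [[(2*t*e^{2*t} - 3*e^{2*t} + 4)*e^{3*t}, (-2*t*e^{2*t} + 3*e^{2*t} - 3)*e^{3*t}, -2*t*e^{5*t} + e^{5*t} - e^{3*t}], [(3*t*e^{2*t} - 4*e^{2*t} + 4)*e^{3*t}, (-3*t*e^{2*t} + 4*e^{2*t} - 3)*e^{3*t}, -3*t*e^{5*t} + e^{5*t} - e^{3*t}], [-t*e^{5*t}, t*e^{5*t}, (t + 1)*e^{5*t}]]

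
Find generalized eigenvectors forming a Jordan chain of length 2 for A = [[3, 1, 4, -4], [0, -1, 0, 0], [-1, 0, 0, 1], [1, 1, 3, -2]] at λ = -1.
v_1 = [[0, 1, 0, 0]]^T, v_2 = [[1, 0, 0, 1]]^T

We seek v_1 ∈ ker((A + I)^2) \ ker(A + I), then set v_{i+1} = (A + I) v_i.

One such chain is v_1 = [[0, 1, 0, 0]]^T, v_2 = [[1, 0, 0, 1]]^T. Check: (A + I) v_2 = [[0, 0, 0, 0]]^T = 0.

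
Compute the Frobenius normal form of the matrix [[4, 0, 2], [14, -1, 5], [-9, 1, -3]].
The invariant factors of A (the non-unit diagonal entries of the Smith normal form of xI - A over ℚ[x]) are x^3 - 2, each dividing the next. The characteristic polynomial is their product, x^3 - 2.

The rational canonical form is the block-diagonal matrix of companion matrices C(f_i):
R = [[0, 0, 2], [1, 0, 0], [0, 1, 0]].

Note the characteristic polynomial does not split into linear factors over ℚ, so A has no Jordan form over ℚ; the rational canonical form exists over any field.

R = [[0, 0, 2], [1, 0, 0], [0, 1, 0]]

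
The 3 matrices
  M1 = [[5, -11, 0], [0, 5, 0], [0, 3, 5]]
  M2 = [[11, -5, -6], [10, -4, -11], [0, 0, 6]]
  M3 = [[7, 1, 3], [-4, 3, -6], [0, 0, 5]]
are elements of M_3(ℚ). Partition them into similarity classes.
2 classes: {M1, M3}, {M2}

Characteristic polynomials: χ_{M1} = (x - 5)^3, χ_{M2} = (x - 6)^2(x - 1), χ_{M3} = (x - 5)^3.

{M1, M3}: invariant factors x - 5, (x - 5)^2.

{M2}: invariant factors (x - 6)^2(x - 1).

Matrices are similar if and only if their invariant-factor lists agree; the partition into similarity classes is {M1, M3}, {M2}.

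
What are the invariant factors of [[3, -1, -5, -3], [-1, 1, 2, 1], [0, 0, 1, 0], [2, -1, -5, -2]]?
x - 1, x(x - 1)^2

The Jordan structure of A has elementary divisors x, (x - 1)^2, (x - 1). Arranging the block sizes at each eigenvalue in decreasing order and taking row products gives the invariant factors.

Invariant factors (smallest first, each dividing the next): x - 1, x(x - 1)^2.

Check: the last factor x(x - 1)^2 is the minimal polynomial, and the product x(x - 1)^3 is the characteristic polynomial.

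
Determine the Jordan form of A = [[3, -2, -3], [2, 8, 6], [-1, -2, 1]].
J = [[4, 1, 0], [0, 4, 0], [0, 0, 4]]

The characteristic polynomial is det(xI - A) = (x - 4)^3, so the eigenvalues are 4 (algebraic multiplicity 3).

For λ = 4: rank(A - 4I) = 1, rank((A - 4I)^2) = 0. The eigenspace has dimension 3 - 1 = 2, so there are 2 Jordan blocks; the rank sequence gives block sizes [2, 1].

Assembling the blocks gives the Jordan form J above.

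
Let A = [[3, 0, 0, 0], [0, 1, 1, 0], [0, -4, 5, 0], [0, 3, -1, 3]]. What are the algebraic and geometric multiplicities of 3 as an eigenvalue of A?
The characteristic polynomial is (x - 3)^4, so the factor x - 3 appears with exponent 4: the algebraic multiplicity is 4.

rank(A - 3I) = 2, so the eigenspace has dimension 4 - 2 = 2: the geometric multiplicity is 2.

Since 2 < 4, A is not diagonalizable.

algebraic multiplicity 4, geometric multiplicity 2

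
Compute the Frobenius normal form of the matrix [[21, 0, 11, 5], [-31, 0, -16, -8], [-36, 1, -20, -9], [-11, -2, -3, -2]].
R = [[0, 0, 0, 5], [1, 0, 0, 3], [0, 1, 0, -2], [0, 0, 1, -1]]

The invariant factors of A (the non-unit diagonal entries of the Smith normal form of xI - A over ℚ[x]) are (x + 1)(x^3 + 2x - 5), each dividing the next. The characteristic polynomial is their product, (x + 1)(x^3 + 2x - 5).

The rational canonical form is the block-diagonal matrix of companion matrices C(f_i):
R = [[0, 0, 0, 5], [1, 0, 0, 3], [0, 1, 0, -2], [0, 0, 1, -1]].

Note the characteristic polynomial does not split into linear factors over ℚ, so A has no Jordan form over ℚ; the rational canonical form exists over any field.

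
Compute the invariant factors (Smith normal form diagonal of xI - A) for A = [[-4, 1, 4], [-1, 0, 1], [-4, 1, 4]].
The Jordan structure of A has elementary divisors x^3. Arranging the block sizes at each eigenvalue in decreasing order and taking row products gives the invariant factors.

Invariant factors (smallest first, each dividing the next): x^3.

Check: the last factor x^3 is the minimal polynomial, and the product x^3 is the characteristic polynomial.

x^3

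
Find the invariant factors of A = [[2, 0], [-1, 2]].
(x - 2)^2

The Jordan structure of A has elementary divisors (x - 2)^2. Arranging the block sizes at each eigenvalue in decreasing order and taking row products gives the invariant factors.

Invariant factors (smallest first, each dividing the next): (x - 2)^2.

Check: the last factor (x - 2)^2 is the minimal polynomial, and the product (x - 2)^2 is the characteristic polynomial.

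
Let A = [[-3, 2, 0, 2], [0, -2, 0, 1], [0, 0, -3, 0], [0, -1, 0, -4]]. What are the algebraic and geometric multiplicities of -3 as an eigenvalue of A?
The characteristic polynomial is (x + 3)^4, so the factor x + 3 appears with exponent 4: the algebraic multiplicity is 4.

rank(A + 3I) = 1, so the eigenspace has dimension 4 - 1 = 3: the geometric multiplicity is 3.

Since 3 < 4, A is not diagonalizable.

algebraic multiplicity 4, geometric multiplicity 3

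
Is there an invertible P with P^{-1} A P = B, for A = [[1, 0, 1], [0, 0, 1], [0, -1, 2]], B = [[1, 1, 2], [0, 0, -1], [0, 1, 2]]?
Two matrices over a field are similar if and only if they have the same invariant factors.

Both A and B have characteristic polynomial (x - 1)^3 and minimal polynomial (x - 1)^3. Computing further, both have invariant factors (x - 1)^3. Hence A and B are similar.

Yes.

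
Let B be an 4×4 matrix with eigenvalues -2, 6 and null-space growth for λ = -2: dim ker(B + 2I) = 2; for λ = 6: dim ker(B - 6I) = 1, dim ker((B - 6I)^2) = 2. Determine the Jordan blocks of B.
Jordan blocks: (-2, 1), (-2, 1), (6, 2)

λ = -2: successive nullity increments [2] count blocks of size ≥ k; block sizes are [1, 1].
λ = 6: successive nullity increments [1, 1] count blocks of size ≥ k; block sizes are [2].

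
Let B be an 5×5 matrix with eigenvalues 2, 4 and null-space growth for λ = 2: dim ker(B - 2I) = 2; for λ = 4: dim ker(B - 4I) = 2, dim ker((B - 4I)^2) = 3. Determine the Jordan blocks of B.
Jordan blocks: (2, 1), (2, 1), (4, 2), (4, 1)

λ = 2: successive nullity increments [2] count blocks of size ≥ k; block sizes are [1, 1].
λ = 4: successive nullity increments [2, 1] count blocks of size ≥ k; block sizes are [2, 1].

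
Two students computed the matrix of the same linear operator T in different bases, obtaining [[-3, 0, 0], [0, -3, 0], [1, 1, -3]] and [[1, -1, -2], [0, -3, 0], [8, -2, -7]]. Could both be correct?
Yes.

Two matrices over a field are similar if and only if they have the same invariant factors.

Both A and B have characteristic polynomial (x + 3)^3 and minimal polynomial (x + 3)^2. Computing further, both have invariant factors x + 3, (x + 3)^2. Hence A and B are similar.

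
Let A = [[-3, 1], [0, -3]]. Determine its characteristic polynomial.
xI - A = [[x + 3, -1], [0, x + 3]].

Expanding det(xI - A) along the first row:
det(xI - A) = + (x + 3)·det([[x + 3]]) - (-1)·det([[0]]).

Evaluating gives χ_A(x) = x^2 + 6x + 9 = (x + 3)^2.

χ_A(x) = (x + 3)^2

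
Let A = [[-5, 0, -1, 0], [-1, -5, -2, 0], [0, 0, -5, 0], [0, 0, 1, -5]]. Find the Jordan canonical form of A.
The characteristic polynomial is det(xI - A) = (x + 5)^4, so the eigenvalues are -5 (algebraic multiplicity 4).

For λ = -5: rank(A + 5I) = 2, rank((A + 5I)^2) = 1, rank((A + 5I)^3) = 0. The eigenspace has dimension 4 - 2 = 2, so there are 2 Jordan blocks; the rank sequence gives block sizes [3, 1].

Assembling the blocks gives the Jordan form J above.

J = [[-5, 1, 0, 0], [0, -5, 1, 0], [0, 0, -5, 0], [0, 0, 0, -5]]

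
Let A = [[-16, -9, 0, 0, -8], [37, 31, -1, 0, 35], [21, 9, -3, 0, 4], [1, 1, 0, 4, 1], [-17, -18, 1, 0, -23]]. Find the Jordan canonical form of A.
J = [[-5, 1, 0, 0, 0], [0, -5, 1, 0, 0], [0, 0, -5, 0, 0], [0, 0, 0, 4, 1], [0, 0, 0, 0, 4]]

The characteristic polynomial is det(xI - A) = (x - 4)^2(x + 5)^3, so the eigenvalues are -5 (algebraic multiplicity 3), 4 (algebraic multiplicity 2).

For λ = -5: rank(A + 5I) = 4, rank((A + 5I)^2) = 3, rank((A + 5I)^3) = 2. The eigenspace has dimension 5 - 4 = 1, so there is 1 Jordan block; the rank sequence gives block sizes [3].

For λ = 4: rank(A - 4I) = 4, rank((A - 4I)^2) = 3. The eigenspace has dimension 5 - 4 = 1, so there is 1 Jordan block; the rank sequence gives block sizes [2].

Assembling the blocks gives the Jordan form J above.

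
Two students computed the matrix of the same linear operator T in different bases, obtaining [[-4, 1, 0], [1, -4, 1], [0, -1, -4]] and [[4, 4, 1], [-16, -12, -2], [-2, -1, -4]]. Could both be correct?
Two matrices over a field are similar if and only if they have the same invariant factors.

Both A and B have characteristic polynomial (x + 4)^3 and minimal polynomial (x + 4)^3. Computing further, both have invariant factors (x + 4)^3. Hence A and B are similar.

Yes.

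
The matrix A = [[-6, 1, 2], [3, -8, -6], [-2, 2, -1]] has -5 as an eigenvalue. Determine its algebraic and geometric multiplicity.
algebraic multiplicity 3, geometric multiplicity 2

The characteristic polynomial is (x + 5)^3, so the factor x + 5 appears with exponent 3: the algebraic multiplicity is 3.

rank(A + 5I) = 1, so the eigenspace has dimension 3 - 1 = 2: the geometric multiplicity is 2.

Since 2 < 3, A is not diagonalizable.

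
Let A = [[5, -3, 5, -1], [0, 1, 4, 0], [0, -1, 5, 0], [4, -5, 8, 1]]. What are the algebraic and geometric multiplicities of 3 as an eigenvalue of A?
The characteristic polynomial is (x - 3)^4, so the factor x - 3 appears with exponent 4: the algebraic multiplicity is 4.

rank(A - 3I) = 2, so the eigenspace has dimension 4 - 2 = 2: the geometric multiplicity is 2.

Since 2 < 4, A is not diagonalizable.

algebraic multiplicity 4, geometric multiplicity 2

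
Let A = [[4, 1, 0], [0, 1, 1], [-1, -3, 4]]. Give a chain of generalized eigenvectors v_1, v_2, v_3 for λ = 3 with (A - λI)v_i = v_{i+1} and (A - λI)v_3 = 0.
We seek v_1 ∈ ker((A - 3I)^3) \ ker((A - 3I)^2), then set v_{i+1} = (A - 3I) v_i.

One such chain is v_1 = [[0, 0, 1]]^T, v_2 = [[0, 1, 1]]^T, v_3 = [[1, -1, -2]]^T. Check: (A - 3I) v_3 = [[0, 0, 0]]^T = 0.

v_1 = [[0, 0, 1]]^T, v_2 = [[0, 1, 1]]^T, v_3 = [[1, -1, -2]]^T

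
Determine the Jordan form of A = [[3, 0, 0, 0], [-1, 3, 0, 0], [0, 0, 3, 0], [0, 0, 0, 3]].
J = [[3, 1, 0, 0], [0, 3, 0, 0], [0, 0, 3, 0], [0, 0, 0, 3]]

The characteristic polynomial is det(xI - A) = (x - 3)^4, so the eigenvalues are 3 (algebraic multiplicity 4).

For λ = 3: rank(A - 3I) = 1, rank((A - 3I)^2) = 0. The eigenspace has dimension 4 - 1 = 3, so there are 3 Jordan blocks; the rank sequence gives block sizes [2, 1, 1].

Assembling the blocks gives the Jordan form J above.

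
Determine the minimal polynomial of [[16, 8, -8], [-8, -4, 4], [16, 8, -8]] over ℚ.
m_A(x) = x(x - 4)

The characteristic polynomial factors as x^2(x - 4). The minimal polynomial is ∏(x - λ)^{k_λ} where k_λ is the size of the largest Jordan block at λ.

For λ = 0: rank(A) = 1, and the largest Jordan block has size 1 (the smallest k with rank(A^k) = rank(A^(k+1))).
For λ = 4: rank(A - 4I) = 2, and the largest Jordan block has size 1 (the smallest k with rank((A - 4I)^k) = rank((A - 4I)^(k+1))).

So m_A(x) = x(x - 4).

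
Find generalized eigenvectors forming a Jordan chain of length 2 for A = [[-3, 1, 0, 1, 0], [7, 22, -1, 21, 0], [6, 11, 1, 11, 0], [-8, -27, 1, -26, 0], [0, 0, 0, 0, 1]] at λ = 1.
We seek v_1 ∈ ker((A - I)^2) \ ker(A - I), then set v_{i+1} = (A - I) v_i.

One such chain is v_1 = [[0, 1, 1, -1, 0]]^T, v_2 = [[0, -1, 0, 1, 0]]^T. Check: (A - I) v_2 = [[0, 0, 0, 0, 0]]^T = 0.

v_1 = [[0, 1, 1, -1, 0]]^T, v_2 = [[0, -1, 0, 1, 0]]^T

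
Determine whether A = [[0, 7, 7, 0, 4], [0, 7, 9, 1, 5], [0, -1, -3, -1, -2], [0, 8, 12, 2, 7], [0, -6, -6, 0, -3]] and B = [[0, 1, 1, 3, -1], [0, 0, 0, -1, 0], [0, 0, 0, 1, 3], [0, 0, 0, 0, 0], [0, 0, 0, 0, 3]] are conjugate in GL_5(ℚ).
Two matrices over a field are similar if and only if they have the same invariant factors.

Both A and B have characteristic polynomial x^4(x - 3) and minimal polynomial x^2(x - 3). Computing further, both have invariant factors x^2, x^2(x - 3). Hence A and B are similar.

Yes.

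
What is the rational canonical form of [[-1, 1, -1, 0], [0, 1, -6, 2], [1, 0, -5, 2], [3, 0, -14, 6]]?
The invariant factors of A (the non-unit diagonal entries of the Smith normal form of xI - A over ℚ[x]) are x^2(x - 2)(x + 1), each dividing the next. The characteristic polynomial is their product, x^2(x - 2)(x + 1).

The rational canonical form is the block-diagonal matrix of companion matrices C(f_i):
R = [[0, 0, 0, 0], [1, 0, 0, 0], [0, 1, 0, 2], [0, 0, 1, 1]].

R = [[0, 0, 0, 0], [1, 0, 0, 0], [0, 1, 0, 2], [0, 0, 1, 1]]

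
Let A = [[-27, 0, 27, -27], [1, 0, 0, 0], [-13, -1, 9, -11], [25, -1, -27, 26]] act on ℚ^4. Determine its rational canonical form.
R = [[0, 0, 0, 27], [1, 0, 0, 0], [0, 1, 0, -18], [0, 0, 1, 8]]

The invariant factors of A (the non-unit diagonal entries of the Smith normal form of xI - A over ℚ[x]) are (x - 3)^3(x + 1), each dividing the next. The characteristic polynomial is their product, (x - 3)^3(x + 1).

The rational canonical form is the block-diagonal matrix of companion matrices C(f_i):
R = [[0, 0, 0, 27], [1, 0, 0, 0], [0, 1, 0, -18], [0, 0, 1, 8]].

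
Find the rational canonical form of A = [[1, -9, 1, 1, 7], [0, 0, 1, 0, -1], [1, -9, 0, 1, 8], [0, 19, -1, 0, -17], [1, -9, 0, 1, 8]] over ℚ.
R = [[0, 0, 0, 0, 0], [0, 0, 0, 0, 0], [0, 1, 0, 0, 0], [0, 0, 1, 0, -18], [0, 0, 0, 1, 9]]

The invariant factors of A (the non-unit diagonal entries of the Smith normal form of xI - A over ℚ[x]) are x, x^2(x - 6)(x - 3), each dividing the next. The characteristic polynomial is their product, x^3(x - 6)(x - 3).

The rational canonical form is the block-diagonal matrix of companion matrices C(f_i):
R = [[0, 0, 0, 0, 0], [0, 0, 0, 0, 0], [0, 1, 0, 0, 0], [0, 0, 1, 0, -18], [0, 0, 0, 1, 9]].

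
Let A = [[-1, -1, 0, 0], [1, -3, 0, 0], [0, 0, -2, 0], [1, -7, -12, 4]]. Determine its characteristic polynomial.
xI - A = [[x + 1, 1, 0, 0], [-1, x + 3, 0, 0], [0, 0, x + 2, 0], [-1, 7, 12, x - 4]].

Expanding det(xI - A) along the first row:
det(xI - A) = + (x + 1)·det([[x + 3, 0, 0], [0, x + 2, 0], [7, 12, x - 4]]) - (1)·det([[-1, 0, 0], [0, x + 2, 0], [-1, 12, x - 4]]) + (0)·det([[-1, x + 3, 0], [0, 0, 0], [-1, 7, x - 4]]) - (0)·det([[-1, x + 3, 0], [0, 0, x + 2], [-1, 7, 12]]).

Evaluating gives χ_A(x) = x^4 + 2x^3 - 12x^2 - 40x - 32 = (x - 4)(x + 2)^3.

χ_A(x) = (x - 4)(x + 2)^3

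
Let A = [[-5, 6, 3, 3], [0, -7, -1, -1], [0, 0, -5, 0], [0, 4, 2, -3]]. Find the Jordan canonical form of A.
J = [[-5, 1, 0, 0], [0, -5, 0, 0], [0, 0, -5, 0], [0, 0, 0, -5]]

The characteristic polynomial is det(xI - A) = (x + 5)^4, so the eigenvalues are -5 (algebraic multiplicity 4).

For λ = -5: rank(A + 5I) = 1, rank((A + 5I)^2) = 0. The eigenspace has dimension 4 - 1 = 3, so there are 3 Jordan blocks; the rank sequence gives block sizes [2, 1, 1].

Assembling the blocks gives the Jordan form J above.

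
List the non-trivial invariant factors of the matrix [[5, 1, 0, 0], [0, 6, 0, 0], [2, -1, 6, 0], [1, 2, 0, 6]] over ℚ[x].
x - 6, (x - 6)^2(x - 5)

The Jordan structure of A has elementary divisors (x - 5), (x - 6)^2, (x - 6). Arranging the block sizes at each eigenvalue in decreasing order and taking row products gives the invariant factors.

Invariant factors (smallest first, each dividing the next): x - 6, (x - 6)^2(x - 5).

Check: the last factor (x - 6)^2(x - 5) is the minimal polynomial, and the product (x - 6)^3(x - 5) is the characteristic polynomial.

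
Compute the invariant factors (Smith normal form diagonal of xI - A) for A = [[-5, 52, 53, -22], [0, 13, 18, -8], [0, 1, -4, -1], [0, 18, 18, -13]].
The Jordan structure of A has elementary divisors (x + 5)^2, (x + 4), (x - 5). Arranging the block sizes at each eigenvalue in decreasing order and taking row products gives the invariant factors.

Invariant factors (smallest first, each dividing the next): (x - 5)(x + 4)(x + 5)^2.

Check: the last factor (x - 5)(x + 4)(x + 5)^2 is the minimal polynomial, and the product (x - 5)(x + 4)(x + 5)^2 is the characteristic polynomial.

(x - 5)(x + 4)(x + 5)^2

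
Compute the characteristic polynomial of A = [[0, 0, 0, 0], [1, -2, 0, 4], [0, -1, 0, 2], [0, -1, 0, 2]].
χ_A(x) = x^4

xI - A = [[x, 0, 0, 0], [-1, x + 2, 0, -4], [0, 1, x, -2], [0, 1, 0, x - 2]].

Expanding det(xI - A) along the first row:
det(xI - A) = + (x)·det([[x + 2, 0, -4], [1, x, -2], [1, 0, x - 2]]) - (0)·det([[-1, 0, -4], [0, x, -2], [0, 0, x - 2]]) + (0)·det([[-1, x + 2, -4], [0, 1, -2], [0, 1, x - 2]]) - (0)·det([[-1, x + 2, 0], [0, 1, x], [0, 1, 0]]).

Evaluating gives χ_A(x) = x^4.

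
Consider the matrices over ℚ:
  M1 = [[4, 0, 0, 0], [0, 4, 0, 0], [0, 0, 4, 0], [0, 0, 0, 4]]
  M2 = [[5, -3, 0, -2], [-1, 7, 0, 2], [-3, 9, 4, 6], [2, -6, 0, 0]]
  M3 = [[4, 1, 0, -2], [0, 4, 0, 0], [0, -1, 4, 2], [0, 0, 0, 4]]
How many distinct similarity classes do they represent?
Characteristic polynomials: χ_{M1} = (x - 4)^4, χ_{M2} = (x - 4)^4, χ_{M3} = (x - 4)^4.

{M1}: invariant factors x - 4, x - 4, x - 4, x - 4.

{M2, M3}: invariant factors x - 4, x - 4, (x - 4)^2.

Matrices are similar if and only if their invariant-factor lists agree; the partition into similarity classes is {M1}, {M2, M3}.

2 classes: {M1}, {M2, M3}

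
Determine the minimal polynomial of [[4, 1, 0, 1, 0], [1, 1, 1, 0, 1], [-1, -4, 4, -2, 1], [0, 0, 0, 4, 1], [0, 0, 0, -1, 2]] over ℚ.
m_A(x) = (x - 3)^3

The characteristic polynomial factors as (x - 3)^5. The minimal polynomial is ∏(x - λ)^{k_λ} where k_λ is the size of the largest Jordan block at λ.

For λ = 3: rank(A - 3I) = 3, and the largest Jordan block has size 3 (the smallest k with rank((A - 3I)^k) = rank((A - 3I)^(k+1))).

So m_A(x) = (x - 3)^3.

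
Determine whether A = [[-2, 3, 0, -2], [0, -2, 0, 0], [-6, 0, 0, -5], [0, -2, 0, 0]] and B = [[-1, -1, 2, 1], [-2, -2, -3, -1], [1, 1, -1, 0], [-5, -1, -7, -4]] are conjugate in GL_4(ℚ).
No.

trace(A) = -4 but trace(B) = -8. The trace is a similarity invariant, so A and B are not similar.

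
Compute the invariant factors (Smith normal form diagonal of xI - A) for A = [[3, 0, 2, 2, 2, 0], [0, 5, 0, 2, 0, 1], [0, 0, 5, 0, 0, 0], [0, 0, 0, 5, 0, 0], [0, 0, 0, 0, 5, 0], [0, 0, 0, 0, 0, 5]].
The Jordan structure of A has elementary divisors (x - 3), (x - 5)^2, (x - 5), (x - 5), (x - 5). Arranging the block sizes at each eigenvalue in decreasing order and taking row products gives the invariant factors.

Invariant factors (smallest first, each dividing the next): x - 5, x - 5, x - 5, (x - 5)^2(x - 3).

Check: the last factor (x - 5)^2(x - 3) is the minimal polynomial, and the product (x - 5)^5(x - 3) is the characteristic polynomial.

x - 5, x - 5, x - 5, (x - 5)^2(x - 3)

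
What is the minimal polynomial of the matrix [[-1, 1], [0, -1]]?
The characteristic polynomial factors as (x + 1)^2. The minimal polynomial is ∏(x - λ)^{k_λ} where k_λ is the size of the largest Jordan block at λ.

For λ = -1: rank(A + I) = 1, and the largest Jordan block has size 2 (the smallest k with rank((A + I)^k) = rank((A + I)^(k+1))).

So m_A(x) = (x + 1)^2.

m_A(x) = (x + 1)^2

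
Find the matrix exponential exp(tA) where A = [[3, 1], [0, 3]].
e^{tA} = [[e^{3*t}, t*e^{3*t}], [0, e^{3*t}]]

A has Jordan form J = [[3, 1], [0, 3]] with A = PJP^{-1}, so e^{tA} = P e^{tJ} P^{-1}.

For a Jordan block J_k(λ), e^{tJ_k(λ)} = e^{λt} · (I + tN + t^2 N^2/2! + ... + t^{k-1} N^{k-1}/(k-1)!) where N is the nilpotent superdiagonal part.

Assembling the blocks and conjugating back gives the entries of e^{tA} as shown above.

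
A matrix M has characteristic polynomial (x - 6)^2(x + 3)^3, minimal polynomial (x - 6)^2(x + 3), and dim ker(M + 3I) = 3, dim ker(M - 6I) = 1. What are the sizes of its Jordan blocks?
Jordan blocks: (-3, 1), (-3, 1), (-3, 1), (6, 2)

λ = -3: algebraic multiplicity 3 (exponent in χ_M), largest block size 1 (exponent in m_M), 3 blocks (geometric multiplicity). These force block sizes [1, 1, 1].
λ = 6: algebraic multiplicity 2 (exponent in χ_M), largest block size 2 (exponent in m_M), 1 block (geometric multiplicity). This forces block sizes [2].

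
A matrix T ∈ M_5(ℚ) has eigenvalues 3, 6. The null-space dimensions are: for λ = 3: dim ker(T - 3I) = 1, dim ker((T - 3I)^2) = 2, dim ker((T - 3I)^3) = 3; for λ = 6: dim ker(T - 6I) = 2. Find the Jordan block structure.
Jordan blocks: (3, 3), (6, 1), (6, 1)

λ = 3: successive nullity increments [1, 1, 1] count blocks of size ≥ k; block sizes are [3].
λ = 6: successive nullity increments [2] count blocks of size ≥ k; block sizes are [1, 1].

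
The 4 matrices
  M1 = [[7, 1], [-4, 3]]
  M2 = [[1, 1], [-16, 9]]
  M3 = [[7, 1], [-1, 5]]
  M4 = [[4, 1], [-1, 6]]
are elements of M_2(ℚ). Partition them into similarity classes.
Characteristic polynomials: χ_{M1} = (x - 5)^2, χ_{M2} = (x - 5)^2, χ_{M3} = (x - 6)^2, χ_{M4} = (x - 5)^2.

{M1, M2, M4}: invariant factors (x - 5)^2.

{M3}: invariant factors (x - 6)^2.

Matrices are similar if and only if their invariant-factor lists agree; the partition into similarity classes is {M1, M2, M4}, {M3}.

2 classes: {M1, M2, M4}, {M3}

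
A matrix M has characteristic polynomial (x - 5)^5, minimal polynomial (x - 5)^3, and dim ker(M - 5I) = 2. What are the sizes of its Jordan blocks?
Jordan blocks: (5, 3), (5, 2)

λ = 5: algebraic multiplicity 5 (exponent in χ_M), largest block size 3 (exponent in m_M), 2 blocks (geometric multiplicity). These force block sizes [3, 2].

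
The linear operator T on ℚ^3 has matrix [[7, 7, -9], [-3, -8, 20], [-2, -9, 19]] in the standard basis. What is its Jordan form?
J = [[6, 1, 0], [0, 6, 1], [0, 0, 6]]

The characteristic polynomial is det(xI - A) = (x - 6)^3, so the eigenvalues are 6 (algebraic multiplicity 3).

For λ = 6: rank(A - 6I) = 2, rank((A - 6I)^2) = 1, rank((A - 6I)^3) = 0. The eigenspace has dimension 3 - 2 = 1, so there is 1 Jordan block; the rank sequence gives block sizes [3].

Assembling the blocks gives the Jordan form J above.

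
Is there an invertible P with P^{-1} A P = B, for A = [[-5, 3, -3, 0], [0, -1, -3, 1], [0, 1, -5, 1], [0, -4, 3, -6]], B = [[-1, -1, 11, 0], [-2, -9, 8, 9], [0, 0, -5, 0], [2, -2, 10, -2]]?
Two matrices over a field are similar if and only if they have the same invariant factors.

Both A and B have characteristic polynomial (x + 2)(x + 5)^3 and minimal polynomial (x + 2)(x + 5)^2. Computing further, both have invariant factors x + 5, (x + 2)(x + 5)^2. Hence A and B are similar.

Yes.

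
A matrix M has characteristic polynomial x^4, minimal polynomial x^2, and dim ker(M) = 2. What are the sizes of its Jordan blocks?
λ = 0: algebraic multiplicity 4 (exponent in χ_M), largest block size 2 (exponent in m_M), 2 blocks (geometric multiplicity). These force block sizes [2, 2].

Jordan blocks: (0, 2), (0, 2)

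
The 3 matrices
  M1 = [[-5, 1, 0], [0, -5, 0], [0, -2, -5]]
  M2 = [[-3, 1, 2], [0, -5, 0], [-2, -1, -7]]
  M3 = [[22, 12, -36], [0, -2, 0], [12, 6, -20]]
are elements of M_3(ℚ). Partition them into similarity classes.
Characteristic polynomials: χ_{M1} = (x + 5)^3, χ_{M2} = (x + 5)^3, χ_{M3} = (x - 4)(x + 2)^2.

{M1, M2}: invariant factors x + 5, (x + 5)^2.

{M3}: invariant factors x + 2, (x - 4)(x + 2).

Matrices are similar if and only if their invariant-factor lists agree; the partition into similarity classes is {M1, M2}, {M3}.

2 classes: {M1, M2}, {M3}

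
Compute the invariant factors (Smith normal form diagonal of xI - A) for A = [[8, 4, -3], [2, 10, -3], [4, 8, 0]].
The Jordan structure of A has elementary divisors (x - 6)^2, (x - 6). Arranging the block sizes at each eigenvalue in decreasing order and taking row products gives the invariant factors.

Invariant factors (smallest first, each dividing the next): x - 6, (x - 6)^2.

Check: the last factor (x - 6)^2 is the minimal polynomial, and the product (x - 6)^3 is the characteristic polynomial.

x - 6, (x - 6)^2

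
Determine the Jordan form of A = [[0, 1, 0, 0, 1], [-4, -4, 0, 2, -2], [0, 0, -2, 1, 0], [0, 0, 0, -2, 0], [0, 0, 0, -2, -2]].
The characteristic polynomial is det(xI - A) = (x + 2)^5, so the eigenvalues are -2 (algebraic multiplicity 5).

For λ = -2: rank(A + 2I) = 2, rank((A + 2I)^2) = 0. The eigenspace has dimension 5 - 2 = 3, so there are 3 Jordan blocks; the rank sequence gives block sizes [2, 2, 1].

Assembling the blocks gives the Jordan form J above.

J = [[-2, 1, 0, 0, 0], [0, -2, 0, 0, 0], [0, 0, -2, 1, 0], [0, 0, 0, -2, 0], [0, 0, 0, 0, -2]]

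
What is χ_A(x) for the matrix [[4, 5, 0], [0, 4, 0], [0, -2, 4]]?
xI - A = [[x - 4, -5, 0], [0, x - 4, 0], [0, 2, x - 4]].

Expanding det(xI - A) along the first row:
det(xI - A) = + (x - 4)·det([[x - 4, 0], [2, x - 4]]) - (-5)·det([[0, 0], [0, x - 4]]) + (0)·det([[0, x - 4], [0, 2]]).

Evaluating gives χ_A(x) = x^3 - 12x^2 + 48x - 64 = (x - 4)^3.

χ_A(x) = (x - 4)^3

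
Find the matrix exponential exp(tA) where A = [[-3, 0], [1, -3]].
A has Jordan form J = [[-3, 1], [0, -3]] with A = PJP^{-1}, so e^{tA} = P e^{tJ} P^{-1}.

For a Jordan block J_k(λ), e^{tJ_k(λ)} = e^{λt} · (I + tN + t^2 N^2/2! + ... + t^{k-1} N^{k-1}/(k-1)!) where N is the nilpotent superdiagonal part.

Assembling the blocks and conjugating back gives the entries of e^{tA} as shown above.

e^{tA} = [[e^{-3*t}, 0], [t*e^{-3*t}, e^{-3*t}]]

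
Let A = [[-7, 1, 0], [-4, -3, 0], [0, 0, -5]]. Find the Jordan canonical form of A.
J = [[-5, 1, 0], [0, -5, 0], [0, 0, -5]]

The characteristic polynomial is det(xI - A) = (x + 5)^3, so the eigenvalues are -5 (algebraic multiplicity 3).

For λ = -5: rank(A + 5I) = 1, rank((A + 5I)^2) = 0. The eigenspace has dimension 3 - 1 = 2, so there are 2 Jordan blocks; the rank sequence gives block sizes [2, 1].

Assembling the blocks gives the Jordan form J above.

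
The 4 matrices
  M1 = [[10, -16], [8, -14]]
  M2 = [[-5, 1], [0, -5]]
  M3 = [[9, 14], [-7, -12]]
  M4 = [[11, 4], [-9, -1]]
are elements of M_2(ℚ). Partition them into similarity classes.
4 classes: {M1}, {M2}, {M3}, {M4}

Characteristic polynomials: χ_{M1} = (x - 2)(x + 6), χ_{M2} = (x + 5)^2, χ_{M3} = (x - 2)(x + 5), χ_{M4} = (x - 5)^2.

{M1}: invariant factors (x - 2)(x + 6).

{M2}: invariant factors (x + 5)^2.

{M3}: invariant factors (x - 2)(x + 5).

{M4}: invariant factors (x - 5)^2.

Matrices are similar if and only if their invariant-factor lists agree; the partition into similarity classes is {M1}, {M2}, {M3}, {M4}.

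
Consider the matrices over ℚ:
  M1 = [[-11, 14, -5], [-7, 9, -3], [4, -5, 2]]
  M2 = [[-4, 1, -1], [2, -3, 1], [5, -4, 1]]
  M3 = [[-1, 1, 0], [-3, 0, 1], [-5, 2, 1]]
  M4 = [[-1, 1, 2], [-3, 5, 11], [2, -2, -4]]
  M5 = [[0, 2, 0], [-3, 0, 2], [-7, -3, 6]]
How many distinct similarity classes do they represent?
3 classes: {M1, M3, M4}, {M2}, {M5}

Characteristic polynomials: χ_{M1} = x^3, χ_{M2} = (x + 2)^3, χ_{M3} = x^3, χ_{M4} = x^3, χ_{M5} = (x - 2)^3.

{M1, M3, M4}: invariant factors x^3.

{M2}: invariant factors (x + 2)^3.

{M5}: invariant factors (x - 2)^3.

Matrices are similar if and only if their invariant-factor lists agree; the partition into similarity classes is {M1, M3, M4}, {M2}, {M5}.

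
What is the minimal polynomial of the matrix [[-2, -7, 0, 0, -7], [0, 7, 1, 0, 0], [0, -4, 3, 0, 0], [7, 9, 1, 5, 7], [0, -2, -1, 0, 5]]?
m_A(x) = (x - 5)^2(x + 2)

The characteristic polynomial factors as (x - 5)^4(x + 2). The minimal polynomial is ∏(x - λ)^{k_λ} where k_λ is the size of the largest Jordan block at λ.

For λ = -2: rank(A + 2I) = 4, and the largest Jordan block has size 1 (the smallest k with rank((A + 2I)^k) = rank((A + 2I)^(k+1))).
For λ = 5: rank(A - 5I) = 2, and the largest Jordan block has size 2 (the smallest k with rank((A - 5I)^k) = rank((A - 5I)^(k+1))).

So m_A(x) = (x - 5)^2(x + 2).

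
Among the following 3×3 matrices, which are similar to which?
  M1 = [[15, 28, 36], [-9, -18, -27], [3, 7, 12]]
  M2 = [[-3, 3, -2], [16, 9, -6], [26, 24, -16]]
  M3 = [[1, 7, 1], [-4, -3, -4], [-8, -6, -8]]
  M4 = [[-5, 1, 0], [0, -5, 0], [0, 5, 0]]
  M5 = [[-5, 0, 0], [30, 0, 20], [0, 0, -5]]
3 classes: {M1}, {M2, M3, M4}, {M5}

Characteristic polynomials: χ_{M1} = (x - 3)^3, χ_{M2} = x(x + 5)^2, χ_{M3} = x(x + 5)^2, χ_{M4} = x(x + 5)^2, χ_{M5} = x(x + 5)^2.

{M1}: invariant factors x - 3, (x - 3)^2.

{M2, M3, M4}: invariant factors x(x + 5)^2.

{M5}: invariant factors x + 5, x(x + 5).

Matrices are similar if and only if their invariant-factor lists agree; the partition into similarity classes is {M1}, {M2, M3, M4}, {M5}.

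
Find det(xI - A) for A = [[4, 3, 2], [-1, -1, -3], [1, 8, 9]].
xI - A = [[x - 4, -3, -2], [1, x + 1, 3], [-1, -8, x - 9]].

Expanding det(xI - A) along the first row:
det(xI - A) = + (x - 4)·det([[x + 1, 3], [-8, x - 9]]) - (-3)·det([[1, 3], [-1, x - 9]]) + (-2)·det([[1, x + 1], [-1, -8]]).

Evaluating gives χ_A(x) = x^3 - 12x^2 + 48x - 64 = (x - 4)^3.

χ_A(x) = (x - 4)^3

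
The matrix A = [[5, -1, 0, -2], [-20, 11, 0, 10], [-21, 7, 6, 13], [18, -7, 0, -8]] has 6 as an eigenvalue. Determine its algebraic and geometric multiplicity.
The characteristic polynomial is (x - 6)^2(x - 1)^2, so the factor x - 6 appears with exponent 2: the algebraic multiplicity is 2.

rank(A - 6I) = 3, so the eigenspace has dimension 4 - 3 = 1: the geometric multiplicity is 1.

Since 1 < 2, A is not diagonalizable.

algebraic multiplicity 2, geometric multiplicity 1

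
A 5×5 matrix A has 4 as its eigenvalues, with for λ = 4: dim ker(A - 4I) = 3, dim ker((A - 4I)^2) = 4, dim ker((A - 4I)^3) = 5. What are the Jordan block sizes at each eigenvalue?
λ = 4: successive nullity increments [3, 1, 1] count blocks of size ≥ k; block sizes are [3, 1, 1].

Jordan blocks: (4, 3), (4, 1), (4, 1)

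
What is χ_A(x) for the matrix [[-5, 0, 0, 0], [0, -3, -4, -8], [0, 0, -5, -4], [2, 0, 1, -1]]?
χ_A(x) = (x + 3)^3(x + 5)

xI - A = [[x + 5, 0, 0, 0], [0, x + 3, 4, 8], [0, 0, x + 5, 4], [-2, 0, -1, x + 1]].

Expanding det(xI - A) along the first row:
det(xI - A) = + (x + 5)·det([[x + 3, 4, 8], [0, x + 5, 4], [0, -1, x + 1]]) - (0)·det([[0, 4, 8], [0, x + 5, 4], [-2, -1, x + 1]]) + (0)·det([[0, x + 3, 8], [0, 0, 4], [-2, 0, x + 1]]) - (0)·det([[0, x + 3, 4], [0, 0, x + 5], [-2, 0, -1]]).

Evaluating gives χ_A(x) = x^4 + 14x^3 + 72x^2 + 162x + 135 = (x + 3)^3(x + 5).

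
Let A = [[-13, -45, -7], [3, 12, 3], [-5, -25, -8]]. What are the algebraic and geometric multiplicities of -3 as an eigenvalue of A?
The characteristic polynomial is (x + 3)^3, so the factor x + 3 appears with exponent 3: the algebraic multiplicity is 3.

rank(A + 3I) = 2, so the eigenspace has dimension 3 - 2 = 1: the geometric multiplicity is 1.

Since 1 < 3, A is not diagonalizable.

algebraic multiplicity 3, geometric multiplicity 1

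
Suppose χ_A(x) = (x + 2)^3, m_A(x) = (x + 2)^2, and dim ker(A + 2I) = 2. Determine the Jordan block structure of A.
Jordan blocks: (-2, 2), (-2, 1)

λ = -2: algebraic multiplicity 3 (exponent in χ_A), largest block size 2 (exponent in m_A), 2 blocks (geometric multiplicity). These force block sizes [2, 1].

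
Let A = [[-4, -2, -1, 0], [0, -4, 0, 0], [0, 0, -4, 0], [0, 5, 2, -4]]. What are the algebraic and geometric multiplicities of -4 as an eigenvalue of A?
The characteristic polynomial is (x + 4)^4, so the factor x + 4 appears with exponent 4: the algebraic multiplicity is 4.

rank(A + 4I) = 2, so the eigenspace has dimension 4 - 2 = 2: the geometric multiplicity is 2.

Since 2 < 4, A is not diagonalizable.

algebraic multiplicity 4, geometric multiplicity 2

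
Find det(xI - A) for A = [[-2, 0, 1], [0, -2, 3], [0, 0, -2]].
xI - A = [[x + 2, 0, -1], [0, x + 2, -3], [0, 0, x + 2]].

Expanding det(xI - A) along the first row:
det(xI - A) = + (x + 2)·det([[x + 2, -3], [0, x + 2]]) - (0)·det([[0, -3], [0, x + 2]]) + (-1)·det([[0, x + 2], [0, 0]]).

Evaluating gives χ_A(x) = x^3 + 6x^2 + 12x + 8 = (x + 2)^3.

χ_A(x) = (x + 2)^3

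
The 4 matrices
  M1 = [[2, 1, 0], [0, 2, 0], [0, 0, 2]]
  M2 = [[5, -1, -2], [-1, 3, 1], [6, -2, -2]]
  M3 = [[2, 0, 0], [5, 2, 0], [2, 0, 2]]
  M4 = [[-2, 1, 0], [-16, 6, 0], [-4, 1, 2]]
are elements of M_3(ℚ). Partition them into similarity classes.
2 classes: {M1, M3, M4}, {M2}

Characteristic polynomials: χ_{M1} = (x - 2)^3, χ_{M2} = (x - 2)^3, χ_{M3} = (x - 2)^3, χ_{M4} = (x - 2)^3.

{M1, M3, M4}: invariant factors x - 2, (x - 2)^2.

{M2}: invariant factors (x - 2)^3.

Matrices are similar if and only if their invariant-factor lists agree; the partition into similarity classes is {M1, M3, M4}, {M2}.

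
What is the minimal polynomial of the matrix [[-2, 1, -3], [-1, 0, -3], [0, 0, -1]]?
m_A(x) = (x + 1)^2

The characteristic polynomial factors as (x + 1)^3. The minimal polynomial is ∏(x - λ)^{k_λ} where k_λ is the size of the largest Jordan block at λ.

For λ = -1: rank(A + I) = 1, and the largest Jordan block has size 2 (the smallest k with rank((A + I)^k) = rank((A + I)^(k+1))).

So m_A(x) = (x + 1)^2.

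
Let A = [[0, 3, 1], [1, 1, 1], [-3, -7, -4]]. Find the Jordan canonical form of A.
J = [[-1, 1, 0], [0, -1, 1], [0, 0, -1]]

The characteristic polynomial is det(xI - A) = (x + 1)^3, so the eigenvalues are -1 (algebraic multiplicity 3).

For λ = -1: rank(A + I) = 2, rank((A + I)^2) = 1, rank((A + I)^3) = 0. The eigenspace has dimension 3 - 2 = 1, so there is 1 Jordan block; the rank sequence gives block sizes [3].

Assembling the blocks gives the Jordan form J above.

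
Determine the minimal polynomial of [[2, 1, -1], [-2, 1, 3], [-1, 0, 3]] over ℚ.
m_A(x) = (x - 2)^3

The characteristic polynomial factors as (x - 2)^3. The minimal polynomial is ∏(x - λ)^{k_λ} where k_λ is the size of the largest Jordan block at λ.

For λ = 2: rank(A - 2I) = 2, and the largest Jordan block has size 3 (the smallest k with rank((A - 2I)^k) = rank((A - 2I)^(k+1))).

So m_A(x) = (x - 2)^3.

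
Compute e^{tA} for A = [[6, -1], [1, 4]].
e^{tA} = [[(t + 1)*e^{5*t}, -t*e^{5*t}], [t*e^{5*t}, (1 - t)*e^{5*t}]]

A has Jordan form J = [[5, 1], [0, 5]] with A = PJP^{-1}, so e^{tA} = P e^{tJ} P^{-1}.

For a Jordan block J_k(λ), e^{tJ_k(λ)} = e^{λt} · (I + tN + t^2 N^2/2! + ... + t^{k-1} N^{k-1}/(k-1)!) where N is the nilpotent superdiagonal part.

Assembling the blocks and conjugating back gives the entries of e^{tA} as shown above.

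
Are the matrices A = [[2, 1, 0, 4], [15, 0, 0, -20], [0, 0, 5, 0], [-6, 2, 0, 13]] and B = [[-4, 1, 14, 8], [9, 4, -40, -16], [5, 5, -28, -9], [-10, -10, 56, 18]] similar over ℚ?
trace(A) = 20 but trace(B) = -10. The trace is a similarity invariant, so A and B are not similar.

No.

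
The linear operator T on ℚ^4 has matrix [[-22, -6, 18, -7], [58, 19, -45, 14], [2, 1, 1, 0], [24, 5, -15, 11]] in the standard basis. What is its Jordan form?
The characteristic polynomial is det(xI - A) = (x - 4)^3(x + 3), so the eigenvalues are -3 (algebraic multiplicity 1), 4 (algebraic multiplicity 3).

For λ = -3: algebraic multiplicity 1 gives one 1×1 block.

For λ = 4: rank(A - 4I) = 2, rank((A - 4I)^2) = 1. The eigenspace has dimension 4 - 2 = 2, so there are 2 Jordan blocks; the rank sequence gives block sizes [2, 1].

Assembling the blocks gives the Jordan form J above.

J = [[-3, 0, 0, 0], [0, 4, 1, 0], [0, 0, 4, 0], [0, 0, 0, 4]]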